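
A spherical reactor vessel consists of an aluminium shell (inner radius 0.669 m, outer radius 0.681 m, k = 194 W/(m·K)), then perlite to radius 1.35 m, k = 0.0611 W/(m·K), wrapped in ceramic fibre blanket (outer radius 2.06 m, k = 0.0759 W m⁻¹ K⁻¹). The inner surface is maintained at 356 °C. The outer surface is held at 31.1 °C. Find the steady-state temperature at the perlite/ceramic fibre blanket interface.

Series thermal resistances, inner to outer:
  R_aluminium = (1/0.669 − 1/0.681)/(4πk) = 0.02634/(4π·194) = 1.080×10^-5 K/W
  R_perlite = (1/0.681 − 1/1.35)/(4πk) = 0.7277/(4π·0.0611) = 0.9478 K/W
  R_ceramic fibre blanket = (1/1.35 − 1/2.06)/(4πk) = 0.2553/(4π·0.0759) = 0.2677 K/W
ΣR = 1.080×10^-5 + 0.9478 + 0.2677 = 1.216 K/W
Q = ΔT/ΣR = (356 °C − 31.1 °C)/1.216 = 267.2 W
From the inner boundary to the perlite/ceramic fibre blanket interface, ΣR_partial = 0.9478 K/W.
T_interface = T_in − Q·ΣR_partial = 356 °C − (267.2)(0.9478) = 103 °C

T = 103 °C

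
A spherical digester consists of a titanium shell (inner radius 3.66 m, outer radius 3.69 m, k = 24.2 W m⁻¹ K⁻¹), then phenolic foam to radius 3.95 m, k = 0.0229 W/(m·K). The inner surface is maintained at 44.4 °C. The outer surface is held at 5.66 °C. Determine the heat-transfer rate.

Q = 625 W

Treat each layer as a resistance in series:
  R_titanium = (1/3.66 − 1/3.69)/(4πk) = 0.002221/(4π·24.2) = 7.304×10^-6 K/W
  R_phenolic foam = (1/3.69 − 1/3.95)/(4πk) = 0.01784/(4π·0.0229) = 0.06199 K/W
ΣR = 7.304×10^-6 + 0.06199 = 0.06200 K/W
Q = ΔT/ΣR = (44.4 °C − 5.66 °C)/0.06200 = 625 W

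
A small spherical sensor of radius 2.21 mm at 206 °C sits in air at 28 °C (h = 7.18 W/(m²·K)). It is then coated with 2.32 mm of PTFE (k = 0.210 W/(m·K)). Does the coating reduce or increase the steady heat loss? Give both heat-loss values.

Critical radius for a sphere: r_cr = 2k/h = 0.0585 m = 5.85 cm.
Outer radius after coating: r₂ = 0.00221 + 0.00232 = 0.00453 m.
Since r₁ < r_cr and r₂ ≤ r_cr, the coating moves toward the maximum at r_cr — heat loss rises.
Bare: R = 1/(4πr₁²h) = 2269 K/W; Q = 178/2269 = 0.0784 W.
Coated: R = R_cond + R_conv = 627.9 K/W; Q = 178/627.9 = 0.283 W.

increases: 0.0784 → 0.283 W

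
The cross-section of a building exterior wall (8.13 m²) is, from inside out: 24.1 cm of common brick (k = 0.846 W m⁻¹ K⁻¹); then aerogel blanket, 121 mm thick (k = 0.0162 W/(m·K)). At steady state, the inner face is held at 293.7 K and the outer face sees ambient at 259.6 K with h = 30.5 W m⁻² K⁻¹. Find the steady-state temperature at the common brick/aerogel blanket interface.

Series thermal resistances, inner to outer:
  R_common brick = L/(kA) = 0.241/(0.846·8.13) = 0.03504 K/W
  R_aerogel blanket = L/(kA) = 0.121/(0.0162·8.13) = 0.9187 K/W
  R_conv,out = 1/(hA) = 1/(30.5·8.13) = 0.004033 K/W
ΣR = 0.03504 + 0.9187 + 0.004033 = 0.9578 K/W
Q = ΔT/ΣR = (293.7 K − 259.6 K)/0.9578 = 35.60 W
From the inner boundary to the common brick/aerogel blanket interface, ΣR_partial = 0.03504 K/W.
T_interface = T_in − Q·ΣR_partial = 293.7 K − (35.60)(0.03504) = 292.5 K

T = 292.5 K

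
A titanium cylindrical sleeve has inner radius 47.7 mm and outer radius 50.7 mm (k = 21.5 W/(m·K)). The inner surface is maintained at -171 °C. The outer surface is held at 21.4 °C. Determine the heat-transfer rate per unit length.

Q' = 426 kW/m

Q' = 2πk·ΔT/ln(r₂/r₁) = 2π × 21.5 × 192.4 / ln(0.0507/0.0477) = 4.26×10^5 W/m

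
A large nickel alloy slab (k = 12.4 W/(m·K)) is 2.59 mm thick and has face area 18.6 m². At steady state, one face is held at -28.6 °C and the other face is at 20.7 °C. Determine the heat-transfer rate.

Q = kA·ΔT/L = 12.4 × 18.6 × |-28.6 °C − 20.7 °C| / 0.00259 = 4.39×10^6 W

Q = 4390 kW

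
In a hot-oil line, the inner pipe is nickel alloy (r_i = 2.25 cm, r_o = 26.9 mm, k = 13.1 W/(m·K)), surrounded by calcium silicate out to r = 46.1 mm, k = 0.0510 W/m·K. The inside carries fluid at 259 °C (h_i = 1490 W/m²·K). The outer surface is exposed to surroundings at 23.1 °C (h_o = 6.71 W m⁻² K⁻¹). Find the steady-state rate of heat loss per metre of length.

Q' = 107 W/m

Resistance network (inner→outer):
  R'_conv,in = 1/(2πr h) = 1/(2π·0.0225·1490) = 0.004747 m·K/W
  R'_nickel alloy = ln(0.0269/0.0225)/(2πk) = 0.1786/(2π·13.1) = 0.002170 m·K/W
  R'_calcium silicate = ln(0.0461/0.0269)/(2πk) = 0.5387/(2π·0.0510) = 1.681 m·K/W
  R'_conv,out = 1/(2πr h) = 1/(2π·0.0461·6.71) = 0.5145 m·K/W
ΣR = 0.004747 + 0.002170 + 1.681 + 0.5145 = 2.202 m·K/W
Q' = ΔT/ΣR = (259 °C − 23.1 °C)/2.202 = 107 W/m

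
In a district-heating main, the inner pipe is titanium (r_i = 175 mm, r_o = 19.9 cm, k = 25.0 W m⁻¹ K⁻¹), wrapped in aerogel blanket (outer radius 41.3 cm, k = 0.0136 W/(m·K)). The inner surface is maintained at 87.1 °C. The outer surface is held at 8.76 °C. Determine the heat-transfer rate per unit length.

Resistance network (inner→outer):
  R'_titanium = ln(0.199/0.175)/(2πk) = 0.1285/(2π·25.0) = 8.182×10^-4 m·K/W
  R'_aerogel blanket = ln(0.413/0.199)/(2πk) = 0.7301/(2π·0.0136) = 8.545 m·K/W
ΣR = 8.182×10^-4 + 8.545 = 8.546 m·K/W
Q' = ΔT/ΣR = (87.1 °C − 8.76 °C)/8.546 = 9.17 W/m

Q' = 9.17 W/m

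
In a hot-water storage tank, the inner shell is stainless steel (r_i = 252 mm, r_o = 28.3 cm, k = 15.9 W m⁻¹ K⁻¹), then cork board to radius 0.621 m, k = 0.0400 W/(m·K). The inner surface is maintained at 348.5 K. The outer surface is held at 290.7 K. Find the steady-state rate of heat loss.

Treat each layer as a resistance in series:
  R_stainless steel = (1/0.252 − 1/0.283)/(4πk) = 0.4347/(4π·15.9) = 0.002176 K/W
  R_cork board = (1/0.283 − 1/0.621)/(4πk) = 1.923/(4π·0.0400) = 3.826 K/W
ΣR = 0.002176 + 3.826 = 3.828 K/W
Q = ΔT/ΣR = (348.5 K − 290.7 K)/3.828 = 15.1 W

Q = 15.1 W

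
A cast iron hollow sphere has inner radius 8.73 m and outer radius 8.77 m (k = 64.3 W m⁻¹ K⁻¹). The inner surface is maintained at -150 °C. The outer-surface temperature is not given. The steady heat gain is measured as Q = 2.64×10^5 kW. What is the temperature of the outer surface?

Sum the resistances:
  R_cast iron = (1/8.73 − 1/8.77)/(4πk) = 5.225×10^-4/(4π·64.3) = 6.466×10^-7 K/W
ΣR = 6.466×10^-7 K/W
ΔT = Q·ΣR = 2.64×10^8 × 6.466×10^-7 = 170.7 K
Heat flows inward, so T_out = T_in + ΔT = -150 + 170.7 = 20.7 °C

T_out = 20.7 °C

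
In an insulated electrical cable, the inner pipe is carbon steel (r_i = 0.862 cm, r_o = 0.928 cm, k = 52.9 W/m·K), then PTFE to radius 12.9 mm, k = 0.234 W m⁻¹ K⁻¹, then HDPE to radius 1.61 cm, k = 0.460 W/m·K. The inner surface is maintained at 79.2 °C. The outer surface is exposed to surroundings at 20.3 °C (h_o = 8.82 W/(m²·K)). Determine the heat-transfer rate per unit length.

Q' = 41.4 W/m

Resistance network (inner→outer):
  R'_carbon steel = ln(0.00928/0.00862)/(2πk) = 0.07378/(2π·52.9) = 2.220×10^-4 m·K/W
  R'_PTFE = ln(0.0129/0.00928)/(2πk) = 0.3294/(2π·0.234) = 0.2240 m·K/W
  R'_HDPE = ln(0.0161/0.0129)/(2πk) = 0.2216/(2π·0.460) = 0.07667 m·K/W
  R'_conv,out = 1/(2πr h) = 1/(2π·0.0161·8.82) = 1.121 m·K/W
ΣR = 2.220×10^-4 + 0.2240 + 0.07667 + 1.121 = 1.422 m·K/W
Q' = ΔT/ΣR = (79.2 °C − 20.3 °C)/1.422 = 41.4 W/m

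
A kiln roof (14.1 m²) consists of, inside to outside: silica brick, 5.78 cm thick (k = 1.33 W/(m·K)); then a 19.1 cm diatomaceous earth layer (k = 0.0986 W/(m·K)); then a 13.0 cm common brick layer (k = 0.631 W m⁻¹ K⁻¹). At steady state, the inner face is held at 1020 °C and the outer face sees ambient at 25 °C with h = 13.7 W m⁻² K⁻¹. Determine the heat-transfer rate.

Resistance network (inner→outer):
  R_silica brick = L/(kA) = 0.0578/(1.33·14.1) = 0.003082 K/W
  R_diatomaceous earth = L/(kA) = 0.191/(0.0986·14.1) = 0.1374 K/W
  R_common brick = L/(kA) = 0.130/(0.631·14.1) = 0.01461 K/W
  R_conv,out = 1/(hA) = 1/(13.7·14.1) = 0.005177 K/W
ΣR = 0.003082 + 0.1374 + 0.01461 + 0.005177 = 0.1603 K/W
Q = ΔT/ΣR = (1020 °C − 25 °C)/0.1603 = 6210 W

Q = 6.21 kW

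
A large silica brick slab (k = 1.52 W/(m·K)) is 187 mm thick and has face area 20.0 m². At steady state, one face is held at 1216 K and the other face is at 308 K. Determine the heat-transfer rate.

Q = kA·ΔT/L = 1.52 × 20.0 × |1216 K − 308 K| / 0.187 = 1.48×10^5 W

Q = 148 kW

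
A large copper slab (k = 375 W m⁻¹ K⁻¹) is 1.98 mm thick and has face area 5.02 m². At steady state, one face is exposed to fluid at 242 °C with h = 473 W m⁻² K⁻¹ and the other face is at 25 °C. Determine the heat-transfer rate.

Q = 5.14×10^5 W

Series thermal resistances, inner to outer:
  R_conv,in = 1/(hA) = 1/(473·5.02) = 4.211×10^-4 K/W
  R_copper = L/(kA) = 0.00198/(375·5.02) = 1.052×10^-6 K/W
ΣR = 4.211×10^-4 + 1.052×10^-6 = 4.222×10^-4 K/W
Q = ΔT/ΣR = (242 °C − 25 °C)/4.222×10^-4 = 5.14×10^5 W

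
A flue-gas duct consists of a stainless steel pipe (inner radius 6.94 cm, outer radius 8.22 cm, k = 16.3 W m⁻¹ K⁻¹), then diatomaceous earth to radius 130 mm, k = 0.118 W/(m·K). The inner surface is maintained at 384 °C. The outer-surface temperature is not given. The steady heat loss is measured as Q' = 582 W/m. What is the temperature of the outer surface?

T_out = 23.2 °C

Sum the resistances:
  R'_stainless steel = ln(0.0822/0.0694)/(2πk) = 0.1693/(2π·16.3) = 0.001653 m·K/W
  R'_diatomaceous earth = ln(0.130/0.0822)/(2πk) = 0.4584/(2π·0.118) = 0.6182 m·K/W
ΣR = 0.6199 m·K/W
ΔT = Q'·ΣR = 582 × 0.6199 = 360.8 K
Heat flows outward, so T_out = T_in − ΔT = 384 − 360.8 = 23.2 °C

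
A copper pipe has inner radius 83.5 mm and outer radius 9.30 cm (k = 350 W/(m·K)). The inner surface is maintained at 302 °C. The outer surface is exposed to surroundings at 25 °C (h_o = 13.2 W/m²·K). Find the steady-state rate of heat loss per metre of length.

Q' = 2140 W/m

Series thermal resistances, inner to outer:
  R'_copper = ln(0.0930/0.0835)/(2πk) = 0.1078/(2π·350) = 4.900×10^-5 m·K/W
  R'_conv,out = 1/(2πr h) = 1/(2π·0.0930·13.2) = 0.1296 m·K/W
ΣR = 4.900×10^-5 + 0.1296 = 0.1296 m·K/W
Q' = ΔT/ΣR = (302 °C − 25 °C)/0.1296 = 2140 W/m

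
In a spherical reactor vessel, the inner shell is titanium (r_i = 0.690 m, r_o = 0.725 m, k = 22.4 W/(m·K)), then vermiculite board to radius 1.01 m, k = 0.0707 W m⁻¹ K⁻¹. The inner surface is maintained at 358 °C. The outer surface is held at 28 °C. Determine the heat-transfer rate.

Q = 753 W

Treat each layer as a resistance in series:
  R_titanium = (1/0.690 − 1/0.725)/(4πk) = 0.06997/(4π·22.4) = 2.486×10^-4 K/W
  R_vermiculite board = (1/0.725 − 1/1.01)/(4πk) = 0.3892/(4π·0.0707) = 0.4381 K/W
ΣR = 2.486×10^-4 + 0.4381 = 0.4383 K/W
Q = ΔT/ΣR = (358 °C − 28 °C)/0.4383 = 753 W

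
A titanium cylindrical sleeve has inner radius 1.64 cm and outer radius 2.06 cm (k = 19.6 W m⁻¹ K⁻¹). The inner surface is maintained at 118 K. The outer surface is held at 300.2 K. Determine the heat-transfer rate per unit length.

Q' = 2πk·ΔT/ln(r₂/r₁) = 2π × 19.6 × 182.2 / ln(0.0206/0.0164) = 98400 W/m

Q' = 98400 W/m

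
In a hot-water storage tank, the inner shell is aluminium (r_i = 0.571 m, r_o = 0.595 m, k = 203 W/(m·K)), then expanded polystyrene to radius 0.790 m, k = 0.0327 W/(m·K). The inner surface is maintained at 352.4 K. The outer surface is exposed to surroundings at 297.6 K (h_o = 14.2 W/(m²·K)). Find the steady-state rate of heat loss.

Treat each layer as a resistance in series:
  R_aluminium = (1/0.571 − 1/0.595)/(4πk) = 0.07064/(4π·203) = 2.769×10^-5 K/W
  R_expanded polystyrene = (1/0.595 − 1/0.790)/(4πk) = 0.4148/(4π·0.0327) = 1.010 K/W
  R_conv,out = 1/(4πr²h) = 1/(4π·0.790²·14.2) = 0.008979 K/W
ΣR = 2.769×10^-5 + 1.010 + 0.008979 = 1.019 K/W
Q = ΔT/ΣR = (352.4 K − 297.6 K)/1.019 = 53.8 W

Q = 53.8 W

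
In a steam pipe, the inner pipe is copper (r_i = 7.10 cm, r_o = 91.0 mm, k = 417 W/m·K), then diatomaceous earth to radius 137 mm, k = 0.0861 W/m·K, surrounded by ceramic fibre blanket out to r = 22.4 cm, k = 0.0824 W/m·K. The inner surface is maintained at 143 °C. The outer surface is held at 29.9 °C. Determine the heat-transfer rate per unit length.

Resistance network (inner→outer):
  R'_copper = ln(0.0910/0.0710)/(2πk) = 0.2482/(2π·417) = 9.472×10^-5 m·K/W
  R'_diatomaceous earth = ln(0.137/0.0910)/(2πk) = 0.4091/(2π·0.0861) = 0.7563 m·K/W
  R'_ceramic fibre blanket = ln(0.224/0.137)/(2πk) = 0.4917/(2π·0.0824) = 0.9496 m·K/W
ΣR = 9.472×10^-5 + 0.7563 + 0.9496 = 1.706 m·K/W
Q' = ΔT/ΣR = (143 °C − 29.9 °C)/1.706 = 66.3 W/m

Q' = 66.3 W/m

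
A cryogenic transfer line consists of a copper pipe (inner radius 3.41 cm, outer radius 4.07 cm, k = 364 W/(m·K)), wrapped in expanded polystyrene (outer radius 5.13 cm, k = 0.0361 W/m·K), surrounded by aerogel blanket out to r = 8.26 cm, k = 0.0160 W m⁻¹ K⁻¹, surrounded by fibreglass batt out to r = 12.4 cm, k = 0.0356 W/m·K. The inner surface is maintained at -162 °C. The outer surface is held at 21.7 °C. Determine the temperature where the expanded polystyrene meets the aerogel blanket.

Treat each layer as a resistance in series:
  R'_copper = ln(0.0407/0.0341)/(2πk) = 0.1769/(2π·364) = 7.736×10^-5 m·K/W
  R'_expanded polystyrene = ln(0.0513/0.0407)/(2πk) = 0.2315/(2π·0.0361) = 1.020 m·K/W
  R'_aerogel blanket = ln(0.0826/0.0513)/(2πk) = 0.4763/(2π·0.0160) = 4.738 m·K/W
  R'_fibreglass batt = ln(0.124/0.0826)/(2πk) = 0.4063/(2π·0.0356) = 1.816 m·K/W
ΣR = 7.736×10^-5 + 1.020 + 4.738 + 1.816 = 7.574 m·K/W
Q' = ΔT/ΣR = (-162 °C − 21.7 °C)/7.574 = -24.25 W/m
From the inner boundary to the expanded polystyrene/aerogel blanket interface, ΣR_partial = 1.020 m·K/W.
T_interface = T_in − Q'·ΣR_partial = -162 °C − (-24.25)(1.020) = -137 °C

T = -137 °C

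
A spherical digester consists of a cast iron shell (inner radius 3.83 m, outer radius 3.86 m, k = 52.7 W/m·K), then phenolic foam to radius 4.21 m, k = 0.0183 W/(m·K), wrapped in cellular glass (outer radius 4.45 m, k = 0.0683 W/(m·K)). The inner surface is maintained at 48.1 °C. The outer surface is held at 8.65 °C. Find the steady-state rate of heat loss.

Q = 363 W

Series thermal resistances, inner to outer:
  R_cast iron = (1/3.83 − 1/3.86)/(4πk) = 0.002029/(4π·52.7) = 3.064×10^-6 K/W
  R_phenolic foam = (1/3.86 − 1/4.21)/(4πk) = 0.02154/(4π·0.0183) = 0.09366 K/W
  R_cellular glass = (1/4.21 − 1/4.45)/(4πk) = 0.01281/(4π·0.0683) = 0.01493 K/W
ΣR = 3.064×10^-6 + 0.09366 + 0.01493 = 0.1086 K/W
Q = ΔT/ΣR = (48.1 °C − 8.65 °C)/0.1086 = 363 W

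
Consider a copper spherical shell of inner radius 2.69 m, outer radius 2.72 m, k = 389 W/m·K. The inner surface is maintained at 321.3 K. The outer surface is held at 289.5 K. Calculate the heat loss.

Q = 4πk·ΔT/(1/r₁ − 1/r₂) = 4π × 389 × 31.8 / (1/2.69 − 1/2.72) = 3.79×10^7 W

Q = 3.79×10^7 W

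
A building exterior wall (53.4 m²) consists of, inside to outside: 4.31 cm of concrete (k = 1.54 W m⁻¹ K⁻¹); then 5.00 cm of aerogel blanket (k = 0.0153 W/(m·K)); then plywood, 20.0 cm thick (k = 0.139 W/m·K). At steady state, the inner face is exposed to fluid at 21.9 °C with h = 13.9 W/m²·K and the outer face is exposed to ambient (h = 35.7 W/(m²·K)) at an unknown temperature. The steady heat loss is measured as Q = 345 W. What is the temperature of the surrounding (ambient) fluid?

Series resistances:
  R_conv,in = 1/(hA) = 1/(13.9·53.4) = 0.001347 K/W
  R_concrete = L/(kA) = 0.0431/(1.54·53.4) = 5.241×10^-4 K/W
  R_aerogel blanket = L/(kA) = 0.0500/(0.0153·53.4) = 0.06120 K/W
  R_plywood = L/(kA) = 0.200/(0.139·53.4) = 0.02694 K/W
  R_conv,out = 1/(hA) = 1/(35.7·53.4) = 5.246×10^-4 K/W
ΣR = 0.09054 K/W
ΔT = Q·ΣR = 345 × 0.09054 = 31.24 K
Heat flows outward, so T_out = T_in − ΔT = 21.9 − 31.24 = -9.34 °C

T_out = -9.34 °C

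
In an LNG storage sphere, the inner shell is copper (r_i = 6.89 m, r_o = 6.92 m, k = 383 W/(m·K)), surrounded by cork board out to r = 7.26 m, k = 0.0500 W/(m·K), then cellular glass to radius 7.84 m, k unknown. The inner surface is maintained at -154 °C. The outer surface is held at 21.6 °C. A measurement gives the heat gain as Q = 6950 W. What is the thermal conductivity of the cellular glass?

ΣR = ΔT/Q = |-154 − 21.6|/6950 = 0.02527 K/W
Known resistances:
  R_copper = (1/6.89 − 1/6.92)/(4πk) = 6.292×10^-4/(4π·383) = 1.307×10^-7 K/W
  R_cork board = (1/6.92 − 1/7.26)/(4πk) = 0.006768/(4π·0.0500) = 0.01077 K/W
R_cellular glass = ΣR − ΣR_known = 0.02527 − 0.01077 = 0.01450 K/W
(1/r₁−1/r₂)/(4πk) = 0.01450 ⇒ k = 0.01019/(4π·0.01450) = 0.0559 W/m·K

k = 0.0559 W/m·K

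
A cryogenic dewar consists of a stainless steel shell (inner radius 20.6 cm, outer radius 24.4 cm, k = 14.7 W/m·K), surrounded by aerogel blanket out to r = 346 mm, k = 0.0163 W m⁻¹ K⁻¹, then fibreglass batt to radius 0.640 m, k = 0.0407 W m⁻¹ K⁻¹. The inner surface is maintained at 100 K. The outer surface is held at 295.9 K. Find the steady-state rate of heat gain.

Resistance network (inner→outer):
  R_stainless steel = (1/0.206 − 1/0.244)/(4πk) = 0.7560/(4π·14.7) = 0.004093 K/W
  R_aerogel blanket = (1/0.244 − 1/0.346)/(4πk) = 1.208/(4π·0.0163) = 5.898 K/W
  R_fibreglass batt = (1/0.346 − 1/0.640)/(4πk) = 1.328/(4π·0.0407) = 2.596 K/W
ΣR = 0.004093 + 5.898 + 2.596 = 8.498 K/W
Q = ΔT/ΣR = (100 K − 295.9 K)/8.498 = -23.1 W
(Negative Q ⇒ heat flows inward; heat gain = 23.1 W.)

Q = 23.1 W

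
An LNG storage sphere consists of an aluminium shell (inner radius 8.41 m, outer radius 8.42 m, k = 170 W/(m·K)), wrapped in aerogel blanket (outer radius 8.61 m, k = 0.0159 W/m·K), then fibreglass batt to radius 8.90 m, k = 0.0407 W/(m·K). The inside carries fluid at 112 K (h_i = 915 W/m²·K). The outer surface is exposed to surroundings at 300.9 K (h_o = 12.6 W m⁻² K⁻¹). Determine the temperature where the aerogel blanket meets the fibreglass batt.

T = 232.3 K

Resistance network (inner→outer):
  R_conv,in = 1/(4πr²h) = 1/(4π·8.41²·915) = 1.230×10^-6 K/W
  R_aluminium = (1/8.41 − 1/8.42)/(4πk) = 1.412×10^-4/(4π·170) = 6.610×10^-8 K/W
  R_aerogel blanket = (1/8.42 − 1/8.61)/(4πk) = 0.002621/(4π·0.0159) = 0.01312 K/W
  R_fibreglass batt = (1/8.61 − 1/8.90)/(4πk) = 0.003784/(4π·0.0407) = 0.007399 K/W
  R_conv,out = 1/(4πr²h) = 1/(4π·8.90²·12.6) = 7.973×10^-5 K/W
ΣR = 1.230×10^-6 + 6.610×10^-8 + 0.01312 + 0.007399 + 7.973×10^-5 = 0.02060 K/W
Q = ΔT/ΣR = (112 K − 300.9 K)/0.02060 = -9170 W
From the inner boundary to the aerogel blanket/fibreglass batt interface, ΣR_partial = 0.01312 K/W.
T_interface = T_in − Q·ΣR_partial = 112 K − (-9170)(0.01312) = 232.3 K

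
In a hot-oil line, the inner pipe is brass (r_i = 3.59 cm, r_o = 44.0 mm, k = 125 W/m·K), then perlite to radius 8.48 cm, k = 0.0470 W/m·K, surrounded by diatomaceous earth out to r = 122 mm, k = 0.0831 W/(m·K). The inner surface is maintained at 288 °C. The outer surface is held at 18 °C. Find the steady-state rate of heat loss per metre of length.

Series thermal resistances, inner to outer:
  R'_brass = ln(0.0440/0.0359)/(2πk) = 0.2035/(2π·125) = 2.590×10^-4 m·K/W
  R'_perlite = ln(0.0848/0.0440)/(2πk) = 0.6561/(2π·0.0470) = 2.222 m·K/W
  R'_diatomaceous earth = ln(0.122/0.0848)/(2πk) = 0.3637/(2π·0.0831) = 0.6966 m·K/W
ΣR = 2.590×10^-4 + 2.222 + 0.6966 = 2.919 m·K/W
Q' = ΔT/ΣR = (288 °C − 18 °C)/2.919 = 92.5 W/m

Q' = 92.5 W/m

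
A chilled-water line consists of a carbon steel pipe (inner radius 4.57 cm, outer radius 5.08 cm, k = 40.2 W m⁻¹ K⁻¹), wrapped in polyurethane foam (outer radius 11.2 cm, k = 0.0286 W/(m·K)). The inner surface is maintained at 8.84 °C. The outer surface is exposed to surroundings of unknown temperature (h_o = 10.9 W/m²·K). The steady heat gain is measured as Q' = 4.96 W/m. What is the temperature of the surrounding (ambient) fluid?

T_out = 31.3 °C

Sum the resistances:
  R'_carbon steel = ln(0.0508/0.0457)/(2πk) = 0.1058/(2π·40.2) = 4.189×10^-4 m·K/W
  R'_polyurethane foam = ln(0.112/0.0508)/(2πk) = 0.7906/(2π·0.0286) = 4.400 m·K/W
  R'_conv,out = 1/(2πr h) = 1/(2π·0.112·10.9) = 0.1304 m·K/W
ΣR = 4.530 m·K/W
ΔT = Q'·ΣR = 4.96 × 4.530 = 22.47 K
Heat flows inward, so T_out = T_in + ΔT = 8.84 + 22.47 = 31.3 °C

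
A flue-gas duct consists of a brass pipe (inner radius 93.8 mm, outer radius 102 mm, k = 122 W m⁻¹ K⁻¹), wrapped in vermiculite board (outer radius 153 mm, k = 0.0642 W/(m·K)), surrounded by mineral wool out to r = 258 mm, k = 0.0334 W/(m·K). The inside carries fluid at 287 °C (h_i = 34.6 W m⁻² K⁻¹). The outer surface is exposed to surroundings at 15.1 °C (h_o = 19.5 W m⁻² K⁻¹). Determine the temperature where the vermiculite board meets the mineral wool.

T = 207 °C

Series thermal resistances, inner to outer:
  R'_conv,in = 1/(2πr h) = 1/(2π·0.0938·34.6) = 0.04904 m·K/W
  R'_brass = ln(0.102/0.0938)/(2πk) = 0.08381/(2π·122) = 1.093×10^-4 m·K/W
  R'_vermiculite board = ln(0.153/0.102)/(2πk) = 0.4055/(2π·0.0642) = 1.005 m·K/W
  R'_mineral wool = ln(0.258/0.153)/(2πk) = 0.5225/(2π·0.0334) = 2.490 m·K/W
  R'_conv,out = 1/(2πr h) = 1/(2π·0.258·19.5) = 0.03163 m·K/W
ΣR = 0.04904 + 1.093×10^-4 + 1.005 + 2.490 + 0.03163 = 3.576 m·K/W
Q' = ΔT/ΣR = (287 °C − 15.1 °C)/3.576 = 76.03 W/m
From the inner boundary to the vermiculite board/mineral wool interface, ΣR_partial = 1.054 m·K/W.
T_interface = T_in − Q'·ΣR_partial = 287 °C − (76.03)(1.054) = 207 °C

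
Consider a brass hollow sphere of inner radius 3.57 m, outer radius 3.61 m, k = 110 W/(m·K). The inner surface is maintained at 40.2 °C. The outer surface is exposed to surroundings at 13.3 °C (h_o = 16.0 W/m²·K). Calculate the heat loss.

Q = 70100 W

Series thermal resistances, inner to outer:
  R_brass = (1/3.57 − 1/3.61)/(4πk) = 0.003104/(4π·110) = 2.245×10^-6 K/W
  R_conv,out = 1/(4πr²h) = 1/(4π·3.61²·16.0) = 3.816×10^-4 K/W
ΣR = 2.245×10^-6 + 3.816×10^-4 = 3.838×10^-4 K/W
Q = ΔT/ΣR = (40.2 °C − 13.3 °C)/3.838×10^-4 = 70100 W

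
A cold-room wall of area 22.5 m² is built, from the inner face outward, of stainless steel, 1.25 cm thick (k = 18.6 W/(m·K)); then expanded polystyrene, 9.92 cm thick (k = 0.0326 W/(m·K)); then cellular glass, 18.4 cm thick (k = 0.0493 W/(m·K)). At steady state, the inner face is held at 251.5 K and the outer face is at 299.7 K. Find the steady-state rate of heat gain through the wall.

Q = 160 W

Series thermal resistances, inner to outer:
  R_stainless steel = L/(kA) = 0.0125/(18.6·22.5) = 2.987×10^-5 K/W
  R_expanded polystyrene = L/(kA) = 0.0992/(0.0326·22.5) = 0.1352 K/W
  R_cellular glass = L/(kA) = 0.184/(0.0493·22.5) = 0.1659 K/W
ΣR = 2.987×10^-5 + 0.1352 + 0.1659 = 0.3011 K/W
Q = ΔT/ΣR = (251.5 K − 299.7 K)/0.3011 = -160 W
(Negative Q ⇒ heat flows inward; heat gain = 160 W.)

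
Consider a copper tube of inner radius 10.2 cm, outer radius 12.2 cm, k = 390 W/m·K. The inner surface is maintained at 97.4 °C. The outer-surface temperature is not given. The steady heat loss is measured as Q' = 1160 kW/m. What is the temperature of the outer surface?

T_out = 12.6 °C

Sum the resistances:
  R'_copper = ln(0.122/0.102)/(2πk) = 0.1790/(2π·390) = 7.307×10^-5 m·K/W
ΣR = 7.307×10^-5 m·K/W
ΔT = Q'·ΣR = 1.16×10^6 × 7.307×10^-5 = 84.76 K
Heat flows outward, so T_out = T_in − ΔT = 97.4 − 84.76 = 12.6 °C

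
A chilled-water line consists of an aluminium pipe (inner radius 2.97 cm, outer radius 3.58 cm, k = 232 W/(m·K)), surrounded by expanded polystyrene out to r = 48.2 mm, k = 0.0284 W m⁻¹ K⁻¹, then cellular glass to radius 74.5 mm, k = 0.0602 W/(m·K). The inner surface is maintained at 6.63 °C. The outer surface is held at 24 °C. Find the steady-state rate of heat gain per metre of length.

Q' = 6.16 W/m

Series thermal resistances, inner to outer:
  R'_aluminium = ln(0.0358/0.0297)/(2πk) = 0.1868/(2π·232) = 1.281×10^-4 m·K/W
  R'_expanded polystyrene = ln(0.0482/0.0358)/(2πk) = 0.2974/(2π·0.0284) = 1.667 m·K/W
  R'_cellular glass = ln(0.0745/0.0482)/(2πk) = 0.4354/(2π·0.0602) = 1.151 m·K/W
ΣR = 1.281×10^-4 + 1.667 + 1.151 = 2.818 m·K/W
Q' = ΔT/ΣR = (6.63 °C − 24 °C)/2.818 = -6.16 W/m
(Negative Q' ⇒ heat flows inward; heat gain = 6.16 W/m.)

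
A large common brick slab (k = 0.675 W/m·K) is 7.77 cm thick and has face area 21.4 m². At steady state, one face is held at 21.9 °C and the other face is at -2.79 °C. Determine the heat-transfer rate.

Q = kA·ΔT/L = 0.675 × 21.4 × |21.9 °C − -2.79 °C| / 0.0777 = 4590 W

Q = 4590 W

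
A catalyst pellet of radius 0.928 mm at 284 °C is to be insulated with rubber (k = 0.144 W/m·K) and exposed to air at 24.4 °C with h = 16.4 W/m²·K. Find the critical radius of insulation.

For a sphere, r_cr = 2k_ins/h = 2·0.144/16.4 = 0.0176 m = 1.76 cm

r_cr = 1.76 cm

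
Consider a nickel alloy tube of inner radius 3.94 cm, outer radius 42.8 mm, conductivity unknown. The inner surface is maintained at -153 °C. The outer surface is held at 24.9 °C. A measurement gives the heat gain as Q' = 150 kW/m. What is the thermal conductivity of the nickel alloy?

k = 11.1 W/m·K

ΣR = ΔT/Q' = |-153 − 24.9|/1.50×10^5 = 0.001186 m·K/W
ln(r₂/r₁)/(2πk) = 0.001186 ⇒ k = 0.08277/(2π·0.001186) = 11.1 W/m·K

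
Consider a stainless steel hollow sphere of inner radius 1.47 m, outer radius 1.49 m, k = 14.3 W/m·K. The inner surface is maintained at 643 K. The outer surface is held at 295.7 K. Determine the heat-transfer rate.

Q = 4πk·ΔT/(1/r₁ − 1/r₂) = 4π × 14.3 × 347.3 / (1/1.47 − 1/1.49) = 6.83×10^6 W

Q = 6830 kW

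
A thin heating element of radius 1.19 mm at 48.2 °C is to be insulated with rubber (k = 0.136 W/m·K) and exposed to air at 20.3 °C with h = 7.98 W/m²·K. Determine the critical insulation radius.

For a cylinder, r_cr = k_ins/h = 0.136/7.98 = 0.0170 m = 1.70 cm

r_cr = 1.70 cm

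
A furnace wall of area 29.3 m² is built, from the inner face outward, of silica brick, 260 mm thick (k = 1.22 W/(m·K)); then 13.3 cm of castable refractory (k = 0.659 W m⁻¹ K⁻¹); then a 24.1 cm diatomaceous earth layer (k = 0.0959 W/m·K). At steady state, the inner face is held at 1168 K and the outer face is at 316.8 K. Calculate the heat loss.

Q = 8.52 kW

Resistance network (inner→outer):
  R_silica brick = L/(kA) = 0.260/(1.22·29.3) = 0.007274 K/W
  R_castable refractory = L/(kA) = 0.133/(0.659·29.3) = 0.006888 K/W
  R_diatomaceous earth = L/(kA) = 0.241/(0.0959·29.3) = 0.08577 K/W
ΣR = 0.007274 + 0.006888 + 0.08577 = 0.09993 K/W
Q = ΔT/ΣR = (1168 K − 316.8 K)/0.09993 = 8520 W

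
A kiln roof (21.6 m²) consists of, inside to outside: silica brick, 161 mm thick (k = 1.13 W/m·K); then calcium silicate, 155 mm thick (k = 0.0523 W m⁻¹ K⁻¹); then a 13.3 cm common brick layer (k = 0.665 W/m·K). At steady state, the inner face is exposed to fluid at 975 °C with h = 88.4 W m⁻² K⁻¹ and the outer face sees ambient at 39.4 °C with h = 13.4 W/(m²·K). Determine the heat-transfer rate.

Q = 5960 W

Series thermal resistances, inner to outer:
  R_conv,in = 1/(hA) = 1/(88.4·21.6) = 5.237×10^-4 K/W
  R_silica brick = L/(kA) = 0.161/(1.13·21.6) = 0.006596 K/W
  R_calcium silicate = L/(kA) = 0.155/(0.0523·21.6) = 0.1372 K/W
  R_common brick = L/(kA) = 0.133/(0.665·21.6) = 0.009259 K/W
  R_conv,out = 1/(hA) = 1/(13.4·21.6) = 0.003455 K/W
ΣR = 5.237×10^-4 + 0.006596 + 0.1372 + 0.009259 + 0.003455 = 0.1570 K/W
Q = ΔT/ΣR = (975 °C − 39.4 °C)/0.1570 = 5960 W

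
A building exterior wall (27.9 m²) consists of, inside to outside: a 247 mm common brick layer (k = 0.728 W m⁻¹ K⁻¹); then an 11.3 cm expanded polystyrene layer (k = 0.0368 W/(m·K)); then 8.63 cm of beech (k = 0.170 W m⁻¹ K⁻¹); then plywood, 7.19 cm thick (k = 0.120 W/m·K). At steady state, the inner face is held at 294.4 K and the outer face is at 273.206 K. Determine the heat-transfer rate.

Series thermal resistances, inner to outer:
  R_common brick = L/(kA) = 0.247/(0.728·27.9) = 0.01216 K/W
  R_expanded polystyrene = L/(kA) = 0.113/(0.0368·27.9) = 0.1101 K/W
  R_beech = L/(kA) = 0.0863/(0.170·27.9) = 0.01820 K/W
  R_plywood = L/(kA) = 0.0719/(0.120·27.9) = 0.02148 K/W
ΣR = 0.01216 + 0.1101 + 0.01820 + 0.02148 = 0.1619 K/W
Q = ΔT/ΣR = (294.4 K − 273.206 K)/0.1619 = 131 W

Q = 131 W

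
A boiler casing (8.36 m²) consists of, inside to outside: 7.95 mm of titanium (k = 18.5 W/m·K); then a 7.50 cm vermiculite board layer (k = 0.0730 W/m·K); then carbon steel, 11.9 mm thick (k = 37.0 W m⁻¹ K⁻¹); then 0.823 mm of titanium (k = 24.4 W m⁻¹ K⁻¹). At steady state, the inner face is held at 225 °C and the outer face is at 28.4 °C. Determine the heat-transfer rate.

Series thermal resistances, inner to outer:
  R_titanium = L/(kA) = 0.00795/(18.5·8.36) = 5.140×10^-5 K/W
  R_vermiculite board = L/(kA) = 0.0750/(0.0730·8.36) = 0.1229 K/W
  R_carbon steel = L/(kA) = 0.0119/(37.0·8.36) = 3.847×10^-5 K/W
  R_titanium = L/(kA) = 8.23×10^-4/(24.4·8.36) = 4.035×10^-6 K/W
ΣR = 5.140×10^-5 + 0.1229 + 3.847×10^-5 + 4.035×10^-6 = 0.1230 K/W
Q = ΔT/ΣR = (225 °C − 28.4 °C)/0.1230 = 1600 W

Q = 1600 W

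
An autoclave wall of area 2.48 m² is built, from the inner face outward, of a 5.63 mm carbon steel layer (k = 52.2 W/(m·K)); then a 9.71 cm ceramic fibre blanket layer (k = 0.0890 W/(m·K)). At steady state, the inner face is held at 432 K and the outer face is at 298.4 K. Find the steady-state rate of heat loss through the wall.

Treat each layer as a resistance in series:
  R_carbon steel = L/(kA) = 0.00563/(52.2·2.48) = 4.349×10^-5 K/W
  R_ceramic fibre blanket = L/(kA) = 0.0971/(0.0890·2.48) = 0.4399 K/W
ΣR = 4.349×10^-5 + 0.4399 = 0.4399 K/W
Q = ΔT/ΣR = (432 K − 298.4 K)/0.4399 = 304 W

Q = 304 W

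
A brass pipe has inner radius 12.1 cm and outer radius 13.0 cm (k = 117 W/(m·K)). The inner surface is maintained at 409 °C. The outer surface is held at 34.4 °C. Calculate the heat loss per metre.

Q' = 3840 kW/m

Q' = 2πk·ΔT/ln(r₂/r₁) = 2π × 117 × 374.6 / ln(0.130/0.121) = 3.84×10^6 W/m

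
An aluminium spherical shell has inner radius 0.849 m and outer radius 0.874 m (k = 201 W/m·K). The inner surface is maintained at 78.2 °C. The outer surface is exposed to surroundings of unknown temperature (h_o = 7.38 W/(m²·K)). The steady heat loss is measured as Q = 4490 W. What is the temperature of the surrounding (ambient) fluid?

T_out = 14.8 °C

Sum the resistances:
  R_aluminium = (1/0.849 − 1/0.874)/(4πk) = 0.03369/(4π·201) = 1.334×10^-5 K/W
  R_conv,out = 1/(4πr²h) = 1/(4π·0.874²·7.38) = 0.01412 K/W
ΣR = 0.01413 K/W
ΔT = Q·ΣR = 4490 × 0.01413 = 63.44 K
Heat flows outward, so T_out = T_in − ΔT = 78.2 − 63.44 = 14.8 °C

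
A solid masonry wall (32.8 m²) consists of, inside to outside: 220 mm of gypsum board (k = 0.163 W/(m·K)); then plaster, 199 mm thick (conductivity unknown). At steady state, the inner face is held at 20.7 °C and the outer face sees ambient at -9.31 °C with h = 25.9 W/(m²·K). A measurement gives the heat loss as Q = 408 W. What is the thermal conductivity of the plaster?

k = 0.194 W/m·K

ΣR = ΔT/Q = |20.7 − -9.31|/408 = 0.07355 K/W
Known resistances:
  R_gypsum board = L/(kA) = 0.220/(0.163·32.8) = 0.04115 K/W
  R_conv,out = 1/(hA) = 1/(25.9·32.8) = 0.001177 K/W
R_plaster = ΣR − ΣR_known = 0.07355 − 0.04233 = 0.03122 K/W
L/(kA) = 0.03122 ⇒ k = 0.199/(0.03122·32.8) = 0.194 W/m·K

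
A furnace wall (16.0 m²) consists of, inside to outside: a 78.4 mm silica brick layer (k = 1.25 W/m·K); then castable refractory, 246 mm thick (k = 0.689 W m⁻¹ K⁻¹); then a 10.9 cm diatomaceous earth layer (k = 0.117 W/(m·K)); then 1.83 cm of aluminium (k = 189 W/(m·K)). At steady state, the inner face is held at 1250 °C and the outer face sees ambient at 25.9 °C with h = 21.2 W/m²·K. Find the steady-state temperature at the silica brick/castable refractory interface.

T = 1195 °C

Series thermal resistances, inner to outer:
  R_silica brick = L/(kA) = 0.0784/(1.25·16.0) = 0.003920 K/W
  R_castable refractory = L/(kA) = 0.246/(0.689·16.0) = 0.02231 K/W
  R_diatomaceous earth = L/(kA) = 0.109/(0.117·16.0) = 0.05823 K/W
  R_aluminium = L/(kA) = 0.0183/(189·16.0) = 6.052×10^-6 K/W
  R_conv,out = 1/(hA) = 1/(21.2·16.0) = 0.002948 K/W
ΣR = 0.003920 + 0.02231 + 0.05823 + 6.052×10^-6 + 0.002948 = 0.08741 K/W
Q = ΔT/ΣR = (1250 °C − 25.9 °C)/0.08741 = 14000 W
From the inner boundary to the silica brick/castable refractory interface, ΣR_partial = 0.003920 K/W.
T_interface = T_in − Q·ΣR_partial = 1250 °C − (14000)(0.003920) = 1195 °C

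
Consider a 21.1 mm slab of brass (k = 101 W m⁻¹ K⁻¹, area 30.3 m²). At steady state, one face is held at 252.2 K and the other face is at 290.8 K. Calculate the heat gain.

Q = kA·ΔT/L = 101 × 30.3 × |252.2 K − 290.8 K| / 0.0211 = 5.60×10^6 W

Q = 5.60×10^6 W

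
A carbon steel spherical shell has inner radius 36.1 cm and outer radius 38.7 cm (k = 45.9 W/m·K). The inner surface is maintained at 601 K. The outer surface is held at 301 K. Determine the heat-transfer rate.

Q = 4πk·ΔT/(1/r₁ − 1/r₂) = 4π × 45.9 × 300 / (1/0.361 − 1/0.387) = 9.30×10^5 W

Q = 930 kW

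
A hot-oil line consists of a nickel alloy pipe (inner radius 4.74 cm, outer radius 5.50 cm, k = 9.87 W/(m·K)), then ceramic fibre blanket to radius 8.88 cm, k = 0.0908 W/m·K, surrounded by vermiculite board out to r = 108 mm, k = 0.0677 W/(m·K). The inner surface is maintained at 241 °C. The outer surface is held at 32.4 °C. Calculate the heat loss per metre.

Series thermal resistances, inner to outer:
  R'_nickel alloy = ln(0.0550/0.0474)/(2πk) = 0.1487/(2π·9.87) = 0.002398 m·K/W
  R'_ceramic fibre blanket = ln(0.0888/0.0550)/(2πk) = 0.4791/(2π·0.0908) = 0.8397 m·K/W
  R'_vermiculite board = ln(0.108/0.0888)/(2πk) = 0.1957/(2π·0.0677) = 0.4602 m·K/W
ΣR = 0.002398 + 0.8397 + 0.4602 = 1.302 m·K/W
Q' = ΔT/ΣR = (241 °C − 32.4 °C)/1.302 = 160 W/m

Q' = 160 W/m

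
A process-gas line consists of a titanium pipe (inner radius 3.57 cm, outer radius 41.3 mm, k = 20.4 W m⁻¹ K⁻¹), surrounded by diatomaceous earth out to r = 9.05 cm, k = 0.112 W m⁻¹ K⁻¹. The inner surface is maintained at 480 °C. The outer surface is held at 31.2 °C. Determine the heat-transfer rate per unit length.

Resistance network (inner→outer):
  R'_titanium = ln(0.0413/0.0357)/(2πk) = 0.1457/(2π·20.4) = 0.001137 m·K/W
  R'_diatomaceous earth = ln(0.0905/0.0413)/(2πk) = 0.7845/(2π·0.112) = 1.115 m·K/W
ΣR = 0.001137 + 1.115 = 1.116 m·K/W
Q' = ΔT/ΣR = (480 °C − 31.2 °C)/1.116 = 402 W/m

Q' = 402 W/m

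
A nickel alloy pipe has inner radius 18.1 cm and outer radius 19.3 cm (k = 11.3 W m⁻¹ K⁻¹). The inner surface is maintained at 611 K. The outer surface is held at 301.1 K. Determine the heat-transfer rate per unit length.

Q' = 343 kW/m

Q' = 2πk·ΔT/ln(r₂/r₁) = 2π × 11.3 × 309.9 / ln(0.193/0.181) = 3.43×10^5 W/m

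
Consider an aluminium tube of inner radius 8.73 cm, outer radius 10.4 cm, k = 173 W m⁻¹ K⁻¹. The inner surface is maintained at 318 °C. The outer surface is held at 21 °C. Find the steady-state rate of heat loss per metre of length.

Q' = 2πk·ΔT/ln(r₂/r₁) = 2π × 173 × 297 / ln(0.104/0.0873) = 1.84×10^6 W/m

Q' = 1.84×10^6 W/m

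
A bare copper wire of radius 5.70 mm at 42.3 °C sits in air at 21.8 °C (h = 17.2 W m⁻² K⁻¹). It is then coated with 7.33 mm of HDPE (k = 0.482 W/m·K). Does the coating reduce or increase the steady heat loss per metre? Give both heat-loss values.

increases: 12.6 → 20.9 W/m

Critical radius for a cylinder: r_cr = k/h = 0.0280 m = 2.80 cm.
Outer radius after coating: r₂ = 0.00570 + 0.00733 = 0.01303 m.
Since r₁ < r_cr and r₂ ≤ r_cr, the coating moves toward the maximum at r_cr — heat loss rises.
Bare: R = 1/(2πr₁h) = 1.623 m·K/W; Q = 20.5/1.623 = 12.6 W/m.
Coated: R = R_cond + R_conv = 0.9831 m·K/W; Q = 20.5/0.9831 = 20.9 W/m.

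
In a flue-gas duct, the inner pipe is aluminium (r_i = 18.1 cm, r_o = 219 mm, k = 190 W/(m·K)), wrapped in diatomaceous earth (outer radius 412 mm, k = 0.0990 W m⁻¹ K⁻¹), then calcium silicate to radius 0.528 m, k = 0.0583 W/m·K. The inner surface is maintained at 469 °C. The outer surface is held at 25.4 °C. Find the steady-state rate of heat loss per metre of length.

Q' = 262 W/m

Treat each layer as a resistance in series:
  R'_aluminium = ln(0.219/0.181)/(2πk) = 0.1906/(2π·190) = 1.596×10^-4 m·K/W
  R'_diatomaceous earth = ln(0.412/0.219)/(2πk) = 0.6320/(2π·0.0990) = 1.016 m·K/W
  R'_calcium silicate = ln(0.528/0.412)/(2πk) = 0.2481/(2π·0.0583) = 0.6772 m·K/W
ΣR = 1.596×10^-4 + 1.016 + 0.6772 = 1.693 m·K/W
Q' = ΔT/ΣR = (469 °C − 25.4 °C)/1.693 = 262 W/m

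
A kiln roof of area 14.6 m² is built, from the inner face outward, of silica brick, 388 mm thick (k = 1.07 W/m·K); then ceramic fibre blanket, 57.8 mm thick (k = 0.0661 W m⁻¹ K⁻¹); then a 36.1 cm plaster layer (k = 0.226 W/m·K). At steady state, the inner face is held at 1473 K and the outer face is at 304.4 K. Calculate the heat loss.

Series thermal resistances, inner to outer:
  R_silica brick = L/(kA) = 0.388/(1.07·14.6) = 0.02484 K/W
  R_ceramic fibre blanket = L/(kA) = 0.0578/(0.0661·14.6) = 0.05989 K/W
  R_plaster = L/(kA) = 0.361/(0.226·14.6) = 0.1094 K/W
ΣR = 0.02484 + 0.05989 + 0.1094 = 0.1941 K/W
Q = ΔT/ΣR = (1473 K − 304.4 K)/0.1941 = 6020 W

Q = 6.02 kW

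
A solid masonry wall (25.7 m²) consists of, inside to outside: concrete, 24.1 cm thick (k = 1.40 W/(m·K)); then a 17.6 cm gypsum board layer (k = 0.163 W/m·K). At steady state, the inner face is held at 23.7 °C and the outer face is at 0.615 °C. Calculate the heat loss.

Q = 474 W

Treat each layer as a resistance in series:
  R_concrete = L/(kA) = 0.241/(1.40·25.7) = 0.006698 K/W
  R_gypsum board = L/(kA) = 0.176/(0.163·25.7) = 0.04201 K/W
ΣR = 0.006698 + 0.04201 = 0.04871 K/W
Q = ΔT/ΣR = (23.7 °C − 0.615 °C)/0.04871 = 474 W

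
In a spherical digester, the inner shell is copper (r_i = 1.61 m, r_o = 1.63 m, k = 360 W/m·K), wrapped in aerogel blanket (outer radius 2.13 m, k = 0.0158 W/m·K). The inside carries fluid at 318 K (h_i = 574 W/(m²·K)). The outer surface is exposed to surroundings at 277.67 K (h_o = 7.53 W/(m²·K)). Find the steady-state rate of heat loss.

Resistance network (inner→outer):
  R_conv,in = 1/(4πr²h) = 1/(4π·1.61²·574) = 5.348×10^-5 K/W
  R_copper = (1/1.61 − 1/1.63)/(4πk) = 0.007621/(4π·360) = 1.685×10^-6 K/W
  R_aerogel blanket = (1/1.63 − 1/2.13)/(4πk) = 0.1440/(4π·0.0158) = 0.7253 K/W
  R_conv,out = 1/(4πr²h) = 1/(4π·2.13²·7.53) = 0.002329 K/W
ΣR = 5.348×10^-5 + 1.685×10^-6 + 0.7253 + 0.002329 = 0.7277 K/W
Q = ΔT/ΣR = (318 K − 277.67 K)/0.7277 = 55.4 W

Q = 55.4 W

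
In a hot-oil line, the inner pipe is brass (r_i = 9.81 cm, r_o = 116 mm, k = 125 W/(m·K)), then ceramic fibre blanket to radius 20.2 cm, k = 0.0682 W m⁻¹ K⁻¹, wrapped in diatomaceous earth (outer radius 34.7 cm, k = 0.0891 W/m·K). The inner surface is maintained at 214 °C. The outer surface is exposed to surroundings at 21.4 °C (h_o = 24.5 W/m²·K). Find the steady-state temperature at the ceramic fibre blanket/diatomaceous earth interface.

Series thermal resistances, inner to outer:
  R'_brass = ln(0.116/0.0981)/(2πk) = 0.1676/(2π·125) = 2.134×10^-4 m·K/W
  R'_ceramic fibre blanket = ln(0.202/0.116)/(2πk) = 0.5547/(2π·0.0682) = 1.294 m·K/W
  R'_diatomaceous earth = ln(0.347/0.202)/(2πk) = 0.5411/(2π·0.0891) = 0.9665 m·K/W
  R'_conv,out = 1/(2πr h) = 1/(2π·0.347·24.5) = 0.01872 m·K/W
ΣR = 2.134×10^-4 + 1.294 + 0.9665 + 0.01872 = 2.279 m·K/W
Q' = ΔT/ΣR = (214 °C − 21.4 °C)/2.279 = 84.51 W/m
From the inner boundary to the ceramic fibre blanket/diatomaceous earth interface, ΣR_partial = 1.294 m·K/W.
T_interface = T_in − Q'·ΣR_partial = 214 °C − (84.51)(1.294) = 105 °C

T = 105 °C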